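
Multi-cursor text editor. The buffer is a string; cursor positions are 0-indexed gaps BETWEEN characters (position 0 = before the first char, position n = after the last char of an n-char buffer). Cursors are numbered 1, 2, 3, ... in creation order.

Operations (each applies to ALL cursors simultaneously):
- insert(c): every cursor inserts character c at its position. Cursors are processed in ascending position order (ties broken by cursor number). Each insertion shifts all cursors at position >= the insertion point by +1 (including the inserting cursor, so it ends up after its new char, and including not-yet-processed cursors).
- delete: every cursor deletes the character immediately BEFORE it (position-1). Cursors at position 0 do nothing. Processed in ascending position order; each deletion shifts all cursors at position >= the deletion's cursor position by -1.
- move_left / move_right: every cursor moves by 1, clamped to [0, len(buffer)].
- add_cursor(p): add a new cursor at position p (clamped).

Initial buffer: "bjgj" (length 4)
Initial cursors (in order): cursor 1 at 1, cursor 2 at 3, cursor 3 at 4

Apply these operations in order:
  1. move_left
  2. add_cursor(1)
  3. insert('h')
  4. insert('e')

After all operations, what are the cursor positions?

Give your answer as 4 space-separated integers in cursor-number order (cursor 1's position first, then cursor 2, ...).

Answer: 2 8 11 5

Derivation:
After op 1 (move_left): buffer="bjgj" (len 4), cursors c1@0 c2@2 c3@3, authorship ....
After op 2 (add_cursor(1)): buffer="bjgj" (len 4), cursors c1@0 c4@1 c2@2 c3@3, authorship ....
After op 3 (insert('h')): buffer="hbhjhghj" (len 8), cursors c1@1 c4@3 c2@5 c3@7, authorship 1.4.2.3.
After op 4 (insert('e')): buffer="hebhejheghej" (len 12), cursors c1@2 c4@5 c2@8 c3@11, authorship 11.44.22.33.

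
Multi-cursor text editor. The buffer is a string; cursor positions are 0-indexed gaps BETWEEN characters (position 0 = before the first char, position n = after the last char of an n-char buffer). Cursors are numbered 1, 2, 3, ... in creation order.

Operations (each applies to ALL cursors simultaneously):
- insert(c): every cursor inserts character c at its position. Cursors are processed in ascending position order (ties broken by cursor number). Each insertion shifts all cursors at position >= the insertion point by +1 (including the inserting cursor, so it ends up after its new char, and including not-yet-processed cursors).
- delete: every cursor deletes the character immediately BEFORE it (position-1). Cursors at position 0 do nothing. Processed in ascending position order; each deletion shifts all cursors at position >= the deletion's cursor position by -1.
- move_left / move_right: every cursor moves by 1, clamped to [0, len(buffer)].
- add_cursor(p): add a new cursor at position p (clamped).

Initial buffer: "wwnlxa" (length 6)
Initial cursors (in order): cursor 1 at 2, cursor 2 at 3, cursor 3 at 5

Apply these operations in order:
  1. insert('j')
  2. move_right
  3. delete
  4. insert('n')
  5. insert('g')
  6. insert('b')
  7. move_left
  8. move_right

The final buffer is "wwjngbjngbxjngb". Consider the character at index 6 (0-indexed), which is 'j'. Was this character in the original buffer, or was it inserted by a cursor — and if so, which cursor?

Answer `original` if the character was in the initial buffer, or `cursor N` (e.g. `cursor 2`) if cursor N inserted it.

Answer: cursor 2

Derivation:
After op 1 (insert('j')): buffer="wwjnjlxja" (len 9), cursors c1@3 c2@5 c3@8, authorship ..1.2..3.
After op 2 (move_right): buffer="wwjnjlxja" (len 9), cursors c1@4 c2@6 c3@9, authorship ..1.2..3.
After op 3 (delete): buffer="wwjjxj" (len 6), cursors c1@3 c2@4 c3@6, authorship ..12.3
After op 4 (insert('n')): buffer="wwjnjnxjn" (len 9), cursors c1@4 c2@6 c3@9, authorship ..1122.33
After op 5 (insert('g')): buffer="wwjngjngxjng" (len 12), cursors c1@5 c2@8 c3@12, authorship ..111222.333
After op 6 (insert('b')): buffer="wwjngbjngbxjngb" (len 15), cursors c1@6 c2@10 c3@15, authorship ..11112222.3333
After op 7 (move_left): buffer="wwjngbjngbxjngb" (len 15), cursors c1@5 c2@9 c3@14, authorship ..11112222.3333
After op 8 (move_right): buffer="wwjngbjngbxjngb" (len 15), cursors c1@6 c2@10 c3@15, authorship ..11112222.3333
Authorship (.=original, N=cursor N): . . 1 1 1 1 2 2 2 2 . 3 3 3 3
Index 6: author = 2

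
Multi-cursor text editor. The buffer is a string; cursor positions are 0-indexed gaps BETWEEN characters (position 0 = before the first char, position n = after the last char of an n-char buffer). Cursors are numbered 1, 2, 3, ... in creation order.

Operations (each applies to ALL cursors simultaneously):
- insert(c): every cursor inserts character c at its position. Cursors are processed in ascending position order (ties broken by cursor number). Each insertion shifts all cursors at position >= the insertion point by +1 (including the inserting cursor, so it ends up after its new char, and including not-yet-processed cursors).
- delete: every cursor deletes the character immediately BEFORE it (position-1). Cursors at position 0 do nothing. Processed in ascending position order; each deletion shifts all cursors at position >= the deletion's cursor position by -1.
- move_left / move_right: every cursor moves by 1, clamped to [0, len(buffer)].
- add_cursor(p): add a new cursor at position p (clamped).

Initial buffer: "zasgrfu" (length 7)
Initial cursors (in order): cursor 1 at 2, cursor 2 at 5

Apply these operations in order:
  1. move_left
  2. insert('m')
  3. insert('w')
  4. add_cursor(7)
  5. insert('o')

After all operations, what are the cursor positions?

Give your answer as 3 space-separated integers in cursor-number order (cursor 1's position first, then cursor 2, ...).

Answer: 4 11 9

Derivation:
After op 1 (move_left): buffer="zasgrfu" (len 7), cursors c1@1 c2@4, authorship .......
After op 2 (insert('m')): buffer="zmasgmrfu" (len 9), cursors c1@2 c2@6, authorship .1...2...
After op 3 (insert('w')): buffer="zmwasgmwrfu" (len 11), cursors c1@3 c2@8, authorship .11...22...
After op 4 (add_cursor(7)): buffer="zmwasgmwrfu" (len 11), cursors c1@3 c3@7 c2@8, authorship .11...22...
After op 5 (insert('o')): buffer="zmwoasgmoworfu" (len 14), cursors c1@4 c3@9 c2@11, authorship .111...2322...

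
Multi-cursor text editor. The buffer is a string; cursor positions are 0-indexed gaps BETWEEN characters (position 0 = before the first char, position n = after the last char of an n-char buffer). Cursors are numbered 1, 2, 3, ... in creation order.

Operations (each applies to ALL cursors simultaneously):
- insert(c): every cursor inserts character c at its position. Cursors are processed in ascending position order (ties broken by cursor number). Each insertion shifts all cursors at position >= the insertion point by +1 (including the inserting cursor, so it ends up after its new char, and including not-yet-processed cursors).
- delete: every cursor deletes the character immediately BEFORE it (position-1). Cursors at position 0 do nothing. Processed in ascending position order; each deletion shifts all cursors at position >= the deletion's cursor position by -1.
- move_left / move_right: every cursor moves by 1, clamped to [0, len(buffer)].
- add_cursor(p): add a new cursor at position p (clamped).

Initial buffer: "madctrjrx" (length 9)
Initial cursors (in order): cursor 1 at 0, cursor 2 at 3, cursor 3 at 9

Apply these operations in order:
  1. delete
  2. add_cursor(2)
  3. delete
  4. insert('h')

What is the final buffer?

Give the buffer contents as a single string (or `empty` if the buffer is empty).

Answer: hhhctrjh

Derivation:
After op 1 (delete): buffer="mactrjr" (len 7), cursors c1@0 c2@2 c3@7, authorship .......
After op 2 (add_cursor(2)): buffer="mactrjr" (len 7), cursors c1@0 c2@2 c4@2 c3@7, authorship .......
After op 3 (delete): buffer="ctrj" (len 4), cursors c1@0 c2@0 c4@0 c3@4, authorship ....
After op 4 (insert('h')): buffer="hhhctrjh" (len 8), cursors c1@3 c2@3 c4@3 c3@8, authorship 124....3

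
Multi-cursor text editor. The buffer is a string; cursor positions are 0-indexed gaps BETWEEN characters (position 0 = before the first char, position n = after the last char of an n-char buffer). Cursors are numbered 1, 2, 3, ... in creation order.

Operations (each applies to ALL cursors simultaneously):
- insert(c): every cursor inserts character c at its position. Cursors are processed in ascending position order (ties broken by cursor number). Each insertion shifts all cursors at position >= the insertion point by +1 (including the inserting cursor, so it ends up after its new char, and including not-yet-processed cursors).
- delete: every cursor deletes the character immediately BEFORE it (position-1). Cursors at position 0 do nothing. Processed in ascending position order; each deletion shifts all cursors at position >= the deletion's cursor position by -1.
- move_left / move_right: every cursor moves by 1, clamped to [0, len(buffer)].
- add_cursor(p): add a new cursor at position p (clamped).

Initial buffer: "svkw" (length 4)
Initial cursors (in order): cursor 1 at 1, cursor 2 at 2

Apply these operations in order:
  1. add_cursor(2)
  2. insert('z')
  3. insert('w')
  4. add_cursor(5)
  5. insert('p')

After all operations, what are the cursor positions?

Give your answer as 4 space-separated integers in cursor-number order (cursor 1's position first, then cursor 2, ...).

Answer: 4 12 12 7

Derivation:
After op 1 (add_cursor(2)): buffer="svkw" (len 4), cursors c1@1 c2@2 c3@2, authorship ....
After op 2 (insert('z')): buffer="szvzzkw" (len 7), cursors c1@2 c2@5 c3@5, authorship .1.23..
After op 3 (insert('w')): buffer="szwvzzwwkw" (len 10), cursors c1@3 c2@8 c3@8, authorship .11.2323..
After op 4 (add_cursor(5)): buffer="szwvzzwwkw" (len 10), cursors c1@3 c4@5 c2@8 c3@8, authorship .11.2323..
After op 5 (insert('p')): buffer="szwpvzpzwwppkw" (len 14), cursors c1@4 c4@7 c2@12 c3@12, authorship .111.2432323..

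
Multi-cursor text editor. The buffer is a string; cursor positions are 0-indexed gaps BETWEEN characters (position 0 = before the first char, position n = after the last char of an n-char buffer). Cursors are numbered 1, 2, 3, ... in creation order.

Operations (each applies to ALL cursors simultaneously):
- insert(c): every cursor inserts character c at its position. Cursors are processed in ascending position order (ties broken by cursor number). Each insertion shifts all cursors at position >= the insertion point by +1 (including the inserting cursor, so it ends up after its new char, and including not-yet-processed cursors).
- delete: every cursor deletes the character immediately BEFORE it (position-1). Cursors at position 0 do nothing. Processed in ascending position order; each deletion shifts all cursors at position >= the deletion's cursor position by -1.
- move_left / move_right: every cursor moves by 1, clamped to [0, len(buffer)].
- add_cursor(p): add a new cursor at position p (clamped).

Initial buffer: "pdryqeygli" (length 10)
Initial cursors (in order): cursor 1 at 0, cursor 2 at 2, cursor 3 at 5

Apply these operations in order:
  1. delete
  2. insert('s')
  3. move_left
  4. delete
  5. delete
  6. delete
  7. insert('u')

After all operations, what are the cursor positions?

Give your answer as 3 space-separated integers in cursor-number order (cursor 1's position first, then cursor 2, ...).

After op 1 (delete): buffer="pryeygli" (len 8), cursors c1@0 c2@1 c3@3, authorship ........
After op 2 (insert('s')): buffer="spsryseygli" (len 11), cursors c1@1 c2@3 c3@6, authorship 1.2..3.....
After op 3 (move_left): buffer="spsryseygli" (len 11), cursors c1@0 c2@2 c3@5, authorship 1.2..3.....
After op 4 (delete): buffer="ssrseygli" (len 9), cursors c1@0 c2@1 c3@3, authorship 12.3.....
After op 5 (delete): buffer="sseygli" (len 7), cursors c1@0 c2@0 c3@1, authorship 23.....
After op 6 (delete): buffer="seygli" (len 6), cursors c1@0 c2@0 c3@0, authorship 3.....
After op 7 (insert('u')): buffer="uuuseygli" (len 9), cursors c1@3 c2@3 c3@3, authorship 1233.....

Answer: 3 3 3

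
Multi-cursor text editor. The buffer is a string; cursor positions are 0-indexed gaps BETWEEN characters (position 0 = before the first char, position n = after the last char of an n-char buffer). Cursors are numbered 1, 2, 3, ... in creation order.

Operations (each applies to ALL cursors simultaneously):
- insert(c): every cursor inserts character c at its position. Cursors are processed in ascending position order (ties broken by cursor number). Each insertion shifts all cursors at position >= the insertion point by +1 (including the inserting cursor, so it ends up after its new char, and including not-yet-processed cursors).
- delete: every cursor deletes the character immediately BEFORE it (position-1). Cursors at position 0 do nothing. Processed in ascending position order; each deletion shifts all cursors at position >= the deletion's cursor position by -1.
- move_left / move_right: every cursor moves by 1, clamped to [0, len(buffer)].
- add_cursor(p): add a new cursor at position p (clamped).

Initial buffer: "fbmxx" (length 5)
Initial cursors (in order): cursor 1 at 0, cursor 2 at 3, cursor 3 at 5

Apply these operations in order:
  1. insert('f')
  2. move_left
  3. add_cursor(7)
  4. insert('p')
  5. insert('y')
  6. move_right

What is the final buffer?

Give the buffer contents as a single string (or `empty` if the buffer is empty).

After op 1 (insert('f')): buffer="ffbmfxxf" (len 8), cursors c1@1 c2@5 c3@8, authorship 1...2..3
After op 2 (move_left): buffer="ffbmfxxf" (len 8), cursors c1@0 c2@4 c3@7, authorship 1...2..3
After op 3 (add_cursor(7)): buffer="ffbmfxxf" (len 8), cursors c1@0 c2@4 c3@7 c4@7, authorship 1...2..3
After op 4 (insert('p')): buffer="pffbmpfxxppf" (len 12), cursors c1@1 c2@6 c3@11 c4@11, authorship 11...22..343
After op 5 (insert('y')): buffer="pyffbmpyfxxppyyf" (len 16), cursors c1@2 c2@8 c3@15 c4@15, authorship 111...222..34343
After op 6 (move_right): buffer="pyffbmpyfxxppyyf" (len 16), cursors c1@3 c2@9 c3@16 c4@16, authorship 111...222..34343

Answer: pyffbmpyfxxppyyf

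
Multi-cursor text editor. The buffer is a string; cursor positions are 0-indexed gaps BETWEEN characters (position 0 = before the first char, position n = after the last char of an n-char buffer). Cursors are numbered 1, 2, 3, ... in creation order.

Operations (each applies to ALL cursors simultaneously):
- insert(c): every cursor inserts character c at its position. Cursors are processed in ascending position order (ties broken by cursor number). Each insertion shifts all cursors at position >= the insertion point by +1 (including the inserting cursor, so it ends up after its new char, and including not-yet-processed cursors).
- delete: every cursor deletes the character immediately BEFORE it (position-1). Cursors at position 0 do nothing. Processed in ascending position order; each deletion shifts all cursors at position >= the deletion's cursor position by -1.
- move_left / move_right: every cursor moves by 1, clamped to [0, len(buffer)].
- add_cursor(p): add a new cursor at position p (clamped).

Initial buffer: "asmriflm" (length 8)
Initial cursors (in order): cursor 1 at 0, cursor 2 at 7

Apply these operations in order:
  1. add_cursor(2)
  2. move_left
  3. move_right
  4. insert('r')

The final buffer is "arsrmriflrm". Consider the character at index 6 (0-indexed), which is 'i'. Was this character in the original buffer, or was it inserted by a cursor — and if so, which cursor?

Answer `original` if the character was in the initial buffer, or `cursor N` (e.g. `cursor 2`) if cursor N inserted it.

Answer: original

Derivation:
After op 1 (add_cursor(2)): buffer="asmriflm" (len 8), cursors c1@0 c3@2 c2@7, authorship ........
After op 2 (move_left): buffer="asmriflm" (len 8), cursors c1@0 c3@1 c2@6, authorship ........
After op 3 (move_right): buffer="asmriflm" (len 8), cursors c1@1 c3@2 c2@7, authorship ........
After op 4 (insert('r')): buffer="arsrmriflrm" (len 11), cursors c1@2 c3@4 c2@10, authorship .1.3.....2.
Authorship (.=original, N=cursor N): . 1 . 3 . . . . . 2 .
Index 6: author = original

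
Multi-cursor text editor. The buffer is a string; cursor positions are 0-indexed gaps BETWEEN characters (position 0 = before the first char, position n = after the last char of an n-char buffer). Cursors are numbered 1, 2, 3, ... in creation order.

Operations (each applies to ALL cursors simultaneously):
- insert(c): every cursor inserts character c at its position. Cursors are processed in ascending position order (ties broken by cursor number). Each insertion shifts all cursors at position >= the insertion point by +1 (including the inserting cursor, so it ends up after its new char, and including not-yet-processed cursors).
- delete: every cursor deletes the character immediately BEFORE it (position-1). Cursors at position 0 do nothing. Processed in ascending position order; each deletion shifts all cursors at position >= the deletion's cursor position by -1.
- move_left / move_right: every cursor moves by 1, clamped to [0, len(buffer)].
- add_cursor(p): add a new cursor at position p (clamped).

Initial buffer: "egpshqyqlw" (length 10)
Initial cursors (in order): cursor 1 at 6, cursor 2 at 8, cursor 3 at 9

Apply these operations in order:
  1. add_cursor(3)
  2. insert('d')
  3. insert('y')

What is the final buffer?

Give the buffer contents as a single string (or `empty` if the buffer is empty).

After op 1 (add_cursor(3)): buffer="egpshqyqlw" (len 10), cursors c4@3 c1@6 c2@8 c3@9, authorship ..........
After op 2 (insert('d')): buffer="egpdshqdyqdldw" (len 14), cursors c4@4 c1@8 c2@11 c3@13, authorship ...4...1..2.3.
After op 3 (insert('y')): buffer="egpdyshqdyyqdyldyw" (len 18), cursors c4@5 c1@10 c2@14 c3@17, authorship ...44...11..22.33.

Answer: egpdyshqdyyqdyldyw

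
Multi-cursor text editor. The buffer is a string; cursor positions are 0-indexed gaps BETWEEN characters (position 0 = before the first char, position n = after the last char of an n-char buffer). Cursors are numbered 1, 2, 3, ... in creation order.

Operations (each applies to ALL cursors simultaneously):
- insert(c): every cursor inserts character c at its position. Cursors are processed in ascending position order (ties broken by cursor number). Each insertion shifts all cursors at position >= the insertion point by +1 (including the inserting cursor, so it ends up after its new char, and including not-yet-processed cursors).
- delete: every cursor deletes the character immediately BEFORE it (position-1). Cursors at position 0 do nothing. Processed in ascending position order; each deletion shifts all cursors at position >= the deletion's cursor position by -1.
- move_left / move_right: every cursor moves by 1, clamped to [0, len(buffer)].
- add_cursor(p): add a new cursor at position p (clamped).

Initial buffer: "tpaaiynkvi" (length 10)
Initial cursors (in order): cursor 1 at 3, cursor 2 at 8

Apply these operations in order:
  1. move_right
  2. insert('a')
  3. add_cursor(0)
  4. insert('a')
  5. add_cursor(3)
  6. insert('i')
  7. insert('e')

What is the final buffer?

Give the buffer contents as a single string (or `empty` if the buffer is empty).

Answer: aietpieaaaaieiynkvaaiei

Derivation:
After op 1 (move_right): buffer="tpaaiynkvi" (len 10), cursors c1@4 c2@9, authorship ..........
After op 2 (insert('a')): buffer="tpaaaiynkvai" (len 12), cursors c1@5 c2@11, authorship ....1.....2.
After op 3 (add_cursor(0)): buffer="tpaaaiynkvai" (len 12), cursors c3@0 c1@5 c2@11, authorship ....1.....2.
After op 4 (insert('a')): buffer="atpaaaaiynkvaai" (len 15), cursors c3@1 c1@7 c2@14, authorship 3....11.....22.
After op 5 (add_cursor(3)): buffer="atpaaaaiynkvaai" (len 15), cursors c3@1 c4@3 c1@7 c2@14, authorship 3....11.....22.
After op 6 (insert('i')): buffer="aitpiaaaaiiynkvaaii" (len 19), cursors c3@2 c4@5 c1@10 c2@18, authorship 33..4..111.....222.
After op 7 (insert('e')): buffer="aietpieaaaaieiynkvaaiei" (len 23), cursors c3@3 c4@7 c1@13 c2@22, authorship 333..44..1111.....2222.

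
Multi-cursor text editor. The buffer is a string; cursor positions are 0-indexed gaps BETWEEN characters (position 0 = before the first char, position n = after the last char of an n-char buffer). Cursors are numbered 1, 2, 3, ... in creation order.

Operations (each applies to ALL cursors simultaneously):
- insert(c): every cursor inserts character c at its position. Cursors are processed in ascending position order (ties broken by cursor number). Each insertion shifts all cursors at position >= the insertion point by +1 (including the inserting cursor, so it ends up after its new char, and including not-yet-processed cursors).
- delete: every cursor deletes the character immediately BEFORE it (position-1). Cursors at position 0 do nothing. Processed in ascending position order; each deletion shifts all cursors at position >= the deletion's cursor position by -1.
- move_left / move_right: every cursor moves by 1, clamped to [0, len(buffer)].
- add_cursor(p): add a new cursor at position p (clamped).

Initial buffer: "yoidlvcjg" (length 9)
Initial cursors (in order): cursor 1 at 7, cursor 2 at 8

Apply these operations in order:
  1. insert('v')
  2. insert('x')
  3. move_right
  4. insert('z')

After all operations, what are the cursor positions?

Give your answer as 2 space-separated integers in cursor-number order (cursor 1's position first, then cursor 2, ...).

After op 1 (insert('v')): buffer="yoidlvcvjvg" (len 11), cursors c1@8 c2@10, authorship .......1.2.
After op 2 (insert('x')): buffer="yoidlvcvxjvxg" (len 13), cursors c1@9 c2@12, authorship .......11.22.
After op 3 (move_right): buffer="yoidlvcvxjvxg" (len 13), cursors c1@10 c2@13, authorship .......11.22.
After op 4 (insert('z')): buffer="yoidlvcvxjzvxgz" (len 15), cursors c1@11 c2@15, authorship .......11.122.2

Answer: 11 15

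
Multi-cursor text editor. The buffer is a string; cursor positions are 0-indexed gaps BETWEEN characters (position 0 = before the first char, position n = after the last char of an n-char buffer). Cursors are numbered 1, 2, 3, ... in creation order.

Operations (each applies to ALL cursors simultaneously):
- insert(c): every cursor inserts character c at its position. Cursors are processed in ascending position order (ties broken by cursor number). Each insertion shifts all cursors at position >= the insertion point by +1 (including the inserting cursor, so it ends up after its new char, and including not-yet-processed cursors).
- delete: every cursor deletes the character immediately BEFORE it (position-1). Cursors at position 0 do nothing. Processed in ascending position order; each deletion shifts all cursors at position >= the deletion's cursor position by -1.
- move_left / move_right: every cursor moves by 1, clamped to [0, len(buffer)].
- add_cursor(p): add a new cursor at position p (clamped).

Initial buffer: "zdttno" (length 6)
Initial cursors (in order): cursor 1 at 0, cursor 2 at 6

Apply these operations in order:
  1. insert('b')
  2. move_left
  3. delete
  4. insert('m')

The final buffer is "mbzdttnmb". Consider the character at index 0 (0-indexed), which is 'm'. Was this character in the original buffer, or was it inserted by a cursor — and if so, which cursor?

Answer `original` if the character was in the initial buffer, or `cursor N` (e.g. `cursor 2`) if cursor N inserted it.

Answer: cursor 1

Derivation:
After op 1 (insert('b')): buffer="bzdttnob" (len 8), cursors c1@1 c2@8, authorship 1......2
After op 2 (move_left): buffer="bzdttnob" (len 8), cursors c1@0 c2@7, authorship 1......2
After op 3 (delete): buffer="bzdttnb" (len 7), cursors c1@0 c2@6, authorship 1.....2
After op 4 (insert('m')): buffer="mbzdttnmb" (len 9), cursors c1@1 c2@8, authorship 11.....22
Authorship (.=original, N=cursor N): 1 1 . . . . . 2 2
Index 0: author = 1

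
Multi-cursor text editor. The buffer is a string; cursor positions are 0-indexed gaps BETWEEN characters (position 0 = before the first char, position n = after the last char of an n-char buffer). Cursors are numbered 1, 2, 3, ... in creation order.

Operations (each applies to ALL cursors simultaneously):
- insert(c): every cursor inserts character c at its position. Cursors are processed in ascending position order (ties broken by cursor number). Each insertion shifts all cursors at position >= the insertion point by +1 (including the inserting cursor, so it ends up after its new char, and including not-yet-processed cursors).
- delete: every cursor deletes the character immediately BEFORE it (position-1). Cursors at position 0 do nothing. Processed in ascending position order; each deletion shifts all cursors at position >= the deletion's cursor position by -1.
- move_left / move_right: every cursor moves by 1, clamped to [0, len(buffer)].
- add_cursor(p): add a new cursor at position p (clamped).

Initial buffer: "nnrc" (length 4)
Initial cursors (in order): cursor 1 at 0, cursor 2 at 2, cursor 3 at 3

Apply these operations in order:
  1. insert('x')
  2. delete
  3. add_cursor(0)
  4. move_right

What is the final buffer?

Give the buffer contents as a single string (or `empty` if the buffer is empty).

After op 1 (insert('x')): buffer="xnnxrxc" (len 7), cursors c1@1 c2@4 c3@6, authorship 1..2.3.
After op 2 (delete): buffer="nnrc" (len 4), cursors c1@0 c2@2 c3@3, authorship ....
After op 3 (add_cursor(0)): buffer="nnrc" (len 4), cursors c1@0 c4@0 c2@2 c3@3, authorship ....
After op 4 (move_right): buffer="nnrc" (len 4), cursors c1@1 c4@1 c2@3 c3@4, authorship ....

Answer: nnrc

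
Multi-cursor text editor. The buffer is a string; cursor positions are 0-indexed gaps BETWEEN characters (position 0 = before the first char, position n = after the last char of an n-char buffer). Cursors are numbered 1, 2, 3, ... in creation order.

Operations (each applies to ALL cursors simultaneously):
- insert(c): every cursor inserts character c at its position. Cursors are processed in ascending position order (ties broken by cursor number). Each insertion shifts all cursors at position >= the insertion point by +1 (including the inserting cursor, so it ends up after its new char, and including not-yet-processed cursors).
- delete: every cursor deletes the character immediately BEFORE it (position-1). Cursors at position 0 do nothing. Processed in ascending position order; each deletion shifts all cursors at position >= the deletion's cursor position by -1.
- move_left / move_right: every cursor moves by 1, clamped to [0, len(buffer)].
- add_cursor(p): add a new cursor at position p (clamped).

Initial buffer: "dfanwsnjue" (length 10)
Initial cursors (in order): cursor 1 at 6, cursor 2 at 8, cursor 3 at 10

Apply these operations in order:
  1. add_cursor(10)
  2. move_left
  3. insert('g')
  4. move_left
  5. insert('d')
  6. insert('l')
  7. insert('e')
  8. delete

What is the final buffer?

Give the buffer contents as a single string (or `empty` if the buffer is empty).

After op 1 (add_cursor(10)): buffer="dfanwsnjue" (len 10), cursors c1@6 c2@8 c3@10 c4@10, authorship ..........
After op 2 (move_left): buffer="dfanwsnjue" (len 10), cursors c1@5 c2@7 c3@9 c4@9, authorship ..........
After op 3 (insert('g')): buffer="dfanwgsngjugge" (len 14), cursors c1@6 c2@9 c3@13 c4@13, authorship .....1..2..34.
After op 4 (move_left): buffer="dfanwgsngjugge" (len 14), cursors c1@5 c2@8 c3@12 c4@12, authorship .....1..2..34.
After op 5 (insert('d')): buffer="dfanwdgsndgjugddge" (len 18), cursors c1@6 c2@10 c3@16 c4@16, authorship .....11..22..3344.
After op 6 (insert('l')): buffer="dfanwdlgsndlgjugddllge" (len 22), cursors c1@7 c2@12 c3@20 c4@20, authorship .....111..222..334344.
After op 7 (insert('e')): buffer="dfanwdlegsndlegjugddlleege" (len 26), cursors c1@8 c2@14 c3@24 c4@24, authorship .....1111..2222..33434344.
After op 8 (delete): buffer="dfanwdlgsndlgjugddllge" (len 22), cursors c1@7 c2@12 c3@20 c4@20, authorship .....111..222..334344.

Answer: dfanwdlgsndlgjugddllge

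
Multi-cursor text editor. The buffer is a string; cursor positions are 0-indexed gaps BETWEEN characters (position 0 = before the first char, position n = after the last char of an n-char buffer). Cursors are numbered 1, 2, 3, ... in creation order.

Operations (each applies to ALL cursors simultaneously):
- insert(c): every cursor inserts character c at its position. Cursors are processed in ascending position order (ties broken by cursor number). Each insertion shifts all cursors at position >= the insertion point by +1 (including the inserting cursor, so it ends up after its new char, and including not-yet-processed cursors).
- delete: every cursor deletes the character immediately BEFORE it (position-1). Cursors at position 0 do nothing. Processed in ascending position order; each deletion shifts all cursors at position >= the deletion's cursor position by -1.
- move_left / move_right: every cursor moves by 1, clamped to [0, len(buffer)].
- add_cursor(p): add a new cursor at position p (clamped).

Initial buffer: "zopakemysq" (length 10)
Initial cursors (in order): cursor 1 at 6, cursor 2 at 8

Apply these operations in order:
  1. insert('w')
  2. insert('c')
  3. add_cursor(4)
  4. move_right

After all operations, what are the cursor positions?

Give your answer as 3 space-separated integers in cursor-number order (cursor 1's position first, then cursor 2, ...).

After op 1 (insert('w')): buffer="zopakewmywsq" (len 12), cursors c1@7 c2@10, authorship ......1..2..
After op 2 (insert('c')): buffer="zopakewcmywcsq" (len 14), cursors c1@8 c2@12, authorship ......11..22..
After op 3 (add_cursor(4)): buffer="zopakewcmywcsq" (len 14), cursors c3@4 c1@8 c2@12, authorship ......11..22..
After op 4 (move_right): buffer="zopakewcmywcsq" (len 14), cursors c3@5 c1@9 c2@13, authorship ......11..22..

Answer: 9 13 5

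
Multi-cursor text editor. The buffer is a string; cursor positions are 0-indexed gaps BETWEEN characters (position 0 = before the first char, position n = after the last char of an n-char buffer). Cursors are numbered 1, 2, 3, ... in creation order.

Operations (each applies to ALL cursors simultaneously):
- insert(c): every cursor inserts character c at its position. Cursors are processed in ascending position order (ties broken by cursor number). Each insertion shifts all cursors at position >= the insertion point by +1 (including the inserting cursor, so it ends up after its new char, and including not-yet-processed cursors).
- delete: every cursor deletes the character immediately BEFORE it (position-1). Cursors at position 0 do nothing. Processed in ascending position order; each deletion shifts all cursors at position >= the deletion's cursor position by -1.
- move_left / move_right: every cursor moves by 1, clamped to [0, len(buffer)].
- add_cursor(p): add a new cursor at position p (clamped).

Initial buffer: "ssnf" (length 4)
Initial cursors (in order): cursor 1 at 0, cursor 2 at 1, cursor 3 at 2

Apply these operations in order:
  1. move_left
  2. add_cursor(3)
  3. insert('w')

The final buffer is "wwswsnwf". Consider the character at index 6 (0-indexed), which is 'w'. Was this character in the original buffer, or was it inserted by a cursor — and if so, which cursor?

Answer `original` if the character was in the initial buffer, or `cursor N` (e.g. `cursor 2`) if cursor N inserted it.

After op 1 (move_left): buffer="ssnf" (len 4), cursors c1@0 c2@0 c3@1, authorship ....
After op 2 (add_cursor(3)): buffer="ssnf" (len 4), cursors c1@0 c2@0 c3@1 c4@3, authorship ....
After op 3 (insert('w')): buffer="wwswsnwf" (len 8), cursors c1@2 c2@2 c3@4 c4@7, authorship 12.3..4.
Authorship (.=original, N=cursor N): 1 2 . 3 . . 4 .
Index 6: author = 4

Answer: cursor 4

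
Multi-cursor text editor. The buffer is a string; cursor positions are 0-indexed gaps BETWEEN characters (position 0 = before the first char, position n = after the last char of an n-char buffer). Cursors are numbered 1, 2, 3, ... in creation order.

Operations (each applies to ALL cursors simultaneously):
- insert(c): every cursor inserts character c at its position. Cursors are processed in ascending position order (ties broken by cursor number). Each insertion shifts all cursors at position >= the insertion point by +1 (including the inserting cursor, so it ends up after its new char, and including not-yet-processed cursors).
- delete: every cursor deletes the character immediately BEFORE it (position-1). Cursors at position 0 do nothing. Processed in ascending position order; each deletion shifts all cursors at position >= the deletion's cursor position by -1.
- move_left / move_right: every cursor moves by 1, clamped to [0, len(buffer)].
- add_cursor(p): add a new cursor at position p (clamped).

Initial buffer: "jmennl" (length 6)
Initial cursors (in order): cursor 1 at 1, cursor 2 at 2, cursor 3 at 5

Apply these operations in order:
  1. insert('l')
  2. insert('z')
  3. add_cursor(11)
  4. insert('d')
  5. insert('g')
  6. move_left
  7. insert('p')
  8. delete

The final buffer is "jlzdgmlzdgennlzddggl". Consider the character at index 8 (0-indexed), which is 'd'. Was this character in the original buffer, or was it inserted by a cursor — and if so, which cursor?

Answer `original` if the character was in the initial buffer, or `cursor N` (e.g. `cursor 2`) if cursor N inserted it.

Answer: cursor 2

Derivation:
After op 1 (insert('l')): buffer="jlmlennll" (len 9), cursors c1@2 c2@4 c3@8, authorship .1.2...3.
After op 2 (insert('z')): buffer="jlzmlzennlzl" (len 12), cursors c1@3 c2@6 c3@11, authorship .11.22...33.
After op 3 (add_cursor(11)): buffer="jlzmlzennlzl" (len 12), cursors c1@3 c2@6 c3@11 c4@11, authorship .11.22...33.
After op 4 (insert('d')): buffer="jlzdmlzdennlzddl" (len 16), cursors c1@4 c2@8 c3@15 c4@15, authorship .111.222...3334.
After op 5 (insert('g')): buffer="jlzdgmlzdgennlzddggl" (len 20), cursors c1@5 c2@10 c3@19 c4@19, authorship .1111.2222...333434.
After op 6 (move_left): buffer="jlzdgmlzdgennlzddggl" (len 20), cursors c1@4 c2@9 c3@18 c4@18, authorship .1111.2222...333434.
After op 7 (insert('p')): buffer="jlzdpgmlzdpgennlzddgppgl" (len 24), cursors c1@5 c2@11 c3@22 c4@22, authorship .11111.22222...33343344.
After op 8 (delete): buffer="jlzdgmlzdgennlzddggl" (len 20), cursors c1@4 c2@9 c3@18 c4@18, authorship .1111.2222...333434.
Authorship (.=original, N=cursor N): . 1 1 1 1 . 2 2 2 2 . . . 3 3 3 4 3 4 .
Index 8: author = 2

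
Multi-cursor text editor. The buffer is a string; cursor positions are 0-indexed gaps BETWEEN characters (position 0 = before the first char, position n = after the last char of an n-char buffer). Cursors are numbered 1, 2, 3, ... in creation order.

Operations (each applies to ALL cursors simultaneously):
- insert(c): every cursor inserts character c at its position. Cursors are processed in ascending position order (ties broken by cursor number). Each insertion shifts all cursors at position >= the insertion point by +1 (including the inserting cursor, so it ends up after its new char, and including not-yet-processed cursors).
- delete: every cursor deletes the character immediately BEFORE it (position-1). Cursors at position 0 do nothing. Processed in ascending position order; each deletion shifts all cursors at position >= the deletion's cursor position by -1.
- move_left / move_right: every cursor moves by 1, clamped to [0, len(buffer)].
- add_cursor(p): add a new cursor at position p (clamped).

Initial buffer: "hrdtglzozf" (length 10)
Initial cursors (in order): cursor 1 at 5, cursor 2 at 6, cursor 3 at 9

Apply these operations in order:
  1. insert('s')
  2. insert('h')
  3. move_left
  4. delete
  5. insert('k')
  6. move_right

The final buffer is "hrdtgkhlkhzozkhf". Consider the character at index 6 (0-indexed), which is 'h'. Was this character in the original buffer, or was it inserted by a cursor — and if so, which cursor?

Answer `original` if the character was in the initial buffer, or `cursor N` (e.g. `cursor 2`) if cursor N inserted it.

Answer: cursor 1

Derivation:
After op 1 (insert('s')): buffer="hrdtgslszozsf" (len 13), cursors c1@6 c2@8 c3@12, authorship .....1.2...3.
After op 2 (insert('h')): buffer="hrdtgshlshzozshf" (len 16), cursors c1@7 c2@10 c3@15, authorship .....11.22...33.
After op 3 (move_left): buffer="hrdtgshlshzozshf" (len 16), cursors c1@6 c2@9 c3@14, authorship .....11.22...33.
After op 4 (delete): buffer="hrdtghlhzozhf" (len 13), cursors c1@5 c2@7 c3@11, authorship .....1.2...3.
After op 5 (insert('k')): buffer="hrdtgkhlkhzozkhf" (len 16), cursors c1@6 c2@9 c3@14, authorship .....11.22...33.
After op 6 (move_right): buffer="hrdtgkhlkhzozkhf" (len 16), cursors c1@7 c2@10 c3@15, authorship .....11.22...33.
Authorship (.=original, N=cursor N): . . . . . 1 1 . 2 2 . . . 3 3 .
Index 6: author = 1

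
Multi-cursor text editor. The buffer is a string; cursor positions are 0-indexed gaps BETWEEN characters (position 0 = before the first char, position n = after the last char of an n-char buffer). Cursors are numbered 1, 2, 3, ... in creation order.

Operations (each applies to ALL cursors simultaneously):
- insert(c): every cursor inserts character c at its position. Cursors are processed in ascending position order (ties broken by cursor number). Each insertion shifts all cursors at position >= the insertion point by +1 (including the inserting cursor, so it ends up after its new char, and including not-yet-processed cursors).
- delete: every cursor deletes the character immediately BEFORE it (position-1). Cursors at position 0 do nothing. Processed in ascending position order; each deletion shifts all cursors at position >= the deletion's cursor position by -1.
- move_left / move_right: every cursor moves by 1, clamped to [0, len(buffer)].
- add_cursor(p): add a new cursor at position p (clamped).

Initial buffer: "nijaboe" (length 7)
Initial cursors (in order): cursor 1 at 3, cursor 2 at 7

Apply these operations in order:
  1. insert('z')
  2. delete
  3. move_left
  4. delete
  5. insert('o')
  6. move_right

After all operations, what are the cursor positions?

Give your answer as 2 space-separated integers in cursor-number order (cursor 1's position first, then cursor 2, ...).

After op 1 (insert('z')): buffer="nijzaboez" (len 9), cursors c1@4 c2@9, authorship ...1....2
After op 2 (delete): buffer="nijaboe" (len 7), cursors c1@3 c2@7, authorship .......
After op 3 (move_left): buffer="nijaboe" (len 7), cursors c1@2 c2@6, authorship .......
After op 4 (delete): buffer="njabe" (len 5), cursors c1@1 c2@4, authorship .....
After op 5 (insert('o')): buffer="nojaboe" (len 7), cursors c1@2 c2@6, authorship .1...2.
After op 6 (move_right): buffer="nojaboe" (len 7), cursors c1@3 c2@7, authorship .1...2.

Answer: 3 7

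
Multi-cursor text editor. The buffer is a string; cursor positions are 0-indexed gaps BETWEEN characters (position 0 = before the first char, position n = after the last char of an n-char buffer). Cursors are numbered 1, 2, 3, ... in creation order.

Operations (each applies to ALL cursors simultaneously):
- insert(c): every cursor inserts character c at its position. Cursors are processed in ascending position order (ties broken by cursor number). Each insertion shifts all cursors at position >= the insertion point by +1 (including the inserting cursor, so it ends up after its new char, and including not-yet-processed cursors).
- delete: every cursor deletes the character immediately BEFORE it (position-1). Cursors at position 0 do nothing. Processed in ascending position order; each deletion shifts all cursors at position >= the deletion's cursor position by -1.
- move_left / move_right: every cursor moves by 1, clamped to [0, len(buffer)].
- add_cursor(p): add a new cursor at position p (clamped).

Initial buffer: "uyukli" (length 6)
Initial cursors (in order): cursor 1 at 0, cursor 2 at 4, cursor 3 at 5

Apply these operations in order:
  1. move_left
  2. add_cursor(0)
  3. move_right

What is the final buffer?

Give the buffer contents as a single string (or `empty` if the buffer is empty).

Answer: uyukli

Derivation:
After op 1 (move_left): buffer="uyukli" (len 6), cursors c1@0 c2@3 c3@4, authorship ......
After op 2 (add_cursor(0)): buffer="uyukli" (len 6), cursors c1@0 c4@0 c2@3 c3@4, authorship ......
After op 3 (move_right): buffer="uyukli" (len 6), cursors c1@1 c4@1 c2@4 c3@5, authorship ......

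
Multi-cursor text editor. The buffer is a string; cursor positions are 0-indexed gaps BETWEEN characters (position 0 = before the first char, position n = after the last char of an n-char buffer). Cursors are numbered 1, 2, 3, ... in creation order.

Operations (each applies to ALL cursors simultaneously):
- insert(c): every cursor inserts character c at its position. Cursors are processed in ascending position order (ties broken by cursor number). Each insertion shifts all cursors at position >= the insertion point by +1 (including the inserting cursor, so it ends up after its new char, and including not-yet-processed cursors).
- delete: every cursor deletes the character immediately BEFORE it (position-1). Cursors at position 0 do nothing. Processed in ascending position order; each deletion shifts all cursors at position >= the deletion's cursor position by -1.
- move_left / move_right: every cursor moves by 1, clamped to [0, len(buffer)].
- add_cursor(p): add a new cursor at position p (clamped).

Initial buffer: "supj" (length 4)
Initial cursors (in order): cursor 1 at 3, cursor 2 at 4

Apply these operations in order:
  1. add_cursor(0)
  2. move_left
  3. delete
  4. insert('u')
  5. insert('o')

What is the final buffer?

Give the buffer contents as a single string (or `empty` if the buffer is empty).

After op 1 (add_cursor(0)): buffer="supj" (len 4), cursors c3@0 c1@3 c2@4, authorship ....
After op 2 (move_left): buffer="supj" (len 4), cursors c3@0 c1@2 c2@3, authorship ....
After op 3 (delete): buffer="sj" (len 2), cursors c3@0 c1@1 c2@1, authorship ..
After op 4 (insert('u')): buffer="usuuj" (len 5), cursors c3@1 c1@4 c2@4, authorship 3.12.
After op 5 (insert('o')): buffer="uosuuooj" (len 8), cursors c3@2 c1@7 c2@7, authorship 33.1212.

Answer: uosuuooj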